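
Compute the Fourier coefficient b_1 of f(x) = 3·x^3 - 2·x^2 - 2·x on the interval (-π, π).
b_1 = (1/π) ∫_{-π}^{π} f(x)·sin(1x) dx.
Evaluate the integral (use parity and integration by parts as needed): b_1 = -40 + 6·π^2.

Final answer: -40 + 6·π^2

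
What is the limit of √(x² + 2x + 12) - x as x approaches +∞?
This is an ∞ − ∞ indeterminate form.
Multiply and divide by the conjugate √(x²+2x + 12) + x; the x² terms cancel, leaving (2x + 12)/(√(x²+2x + 12)+x) → 2/2 = 1.
Limit = 1.

Final answer: 1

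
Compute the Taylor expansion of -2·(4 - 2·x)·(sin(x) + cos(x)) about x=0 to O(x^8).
-x^7/252 + 2·x^6/45 + x^5/10 - x^4 - 2·x^3/3 + 8·x^2 - 4·x - 8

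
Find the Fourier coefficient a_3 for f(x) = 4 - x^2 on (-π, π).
a_3 = (1/π) ∫_{-π}^{π} f(x)·cos(3x) dx.
Evaluate the integral (use parity and integration by parts as needed): a_3 = 4/9.

Final answer: 4/9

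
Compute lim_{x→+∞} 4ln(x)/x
This is an ∞/∞ indeterminate form as x → +∞.
The polynomial denominator x dominates the logarithmic numerator (any positive power of x ≫ ln(x) as x → ∞), so the quotient → 0.
Limit = 0.

Final answer: 0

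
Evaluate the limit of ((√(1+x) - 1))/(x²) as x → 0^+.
Both numerator and denominator → 0 as x → 0^+; this is a 0/0 indeterminate form.
Expand each to leading order near x = 0: numerator ~ x/2, denominator ~ x^2.
The limit of the ratio is ∞.

Final answer: ∞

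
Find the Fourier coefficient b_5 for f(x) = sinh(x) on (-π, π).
b_5 = (1/π) ∫_{-π}^{π} f(x)·sin(5x) dx.
Evaluate the integral (use parity and integration by parts as needed): b_5 = 5·sinh(π)/(13·π).

Final answer: 5·sinh(π)/(13·π)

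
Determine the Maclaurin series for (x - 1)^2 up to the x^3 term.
x^2 - 2·x + 1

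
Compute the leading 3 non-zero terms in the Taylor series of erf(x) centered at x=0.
x^5/(5·√(π)) - 2·x^3/(3·√(π)) + 2·x/√(π)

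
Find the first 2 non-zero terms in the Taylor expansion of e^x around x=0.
x + 1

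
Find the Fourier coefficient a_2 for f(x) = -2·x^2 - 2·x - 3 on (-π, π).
a_2 = (1/π) ∫_{-π}^{π} f(x)·cos(2x) dx.
Evaluate the integral (use parity and integration by parts as needed): a_2 = -2.

Final answer: -2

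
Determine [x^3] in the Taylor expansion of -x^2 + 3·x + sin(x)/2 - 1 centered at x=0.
Expand to order 3: -x^2 + 3·x + sin(x)/2 - 1 = -x^3/12 - x^2 + 7·x/2 - 1 + O(x^4).
The coefficient of x^3 is -1/12.

Final answer: -1/12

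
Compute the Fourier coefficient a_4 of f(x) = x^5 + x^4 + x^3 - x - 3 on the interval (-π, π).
a_4 = (1/π) ∫_{-π}^{π} f(x)·cos(4x) dx.
Evaluate the integral (use parity and integration by parts as needed): a_4 = -3/16 + π^2/2.

Final answer: -3/16 + π^2/2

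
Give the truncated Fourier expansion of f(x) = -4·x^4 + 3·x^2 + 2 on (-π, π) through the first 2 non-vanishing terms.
(-204 + 32·π^2)·cos(x) - 4·π^4/5 + 2 + π^2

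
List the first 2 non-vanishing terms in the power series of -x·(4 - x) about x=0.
x^2 - 4·x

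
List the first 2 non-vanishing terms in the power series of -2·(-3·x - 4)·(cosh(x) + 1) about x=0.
12·x + 16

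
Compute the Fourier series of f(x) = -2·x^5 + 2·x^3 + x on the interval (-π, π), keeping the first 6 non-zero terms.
(-502 - 4·π^4 + 84·π^2)·sin(x) + (-12·π^2 + 17 + 2·π^4)·sin(2·x) + (-4·π^4/3 - 178/81 + 116·π^2/27)·sin(3·x) + (-9·π^2/4 + 11/32 + π^4)·sin(4·x) + (-4·π^4/5 + 34/625 + 36·π^2/25)·sin(5·x) + (-28·π^2/27 - 13/81 + 2·π^4/3)·sin(6·x)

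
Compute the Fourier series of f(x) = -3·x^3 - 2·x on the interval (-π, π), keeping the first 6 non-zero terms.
(32 - 6·π^2)·sin(x) + (-5/2 + 3·π^2)·sin(2·x) - 2·π^2·sin(3·x) + (7/16 + 3·π^2/2)·sin(4·x) + (-6·π^2/5 - 64/125)·sin(5·x) + (1/2 + π^2)·sin(6·x)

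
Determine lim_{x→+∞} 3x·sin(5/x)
As x → +∞: let u = 5/x → 0⁺; then 3·x·sin(5/x) = 3·5·sin(u)/u → 3·5·1 = 15.
Limit = 15.

Final answer: 15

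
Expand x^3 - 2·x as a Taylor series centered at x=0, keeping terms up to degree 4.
x^3 - 2·x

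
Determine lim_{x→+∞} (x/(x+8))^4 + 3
As x → +∞: x/(x+8) = 1/(1 + 8/x) → 1, and the 4th power of a limit-1 base also → 1; with the additive constant, 1 + 3 = 4.
Limit = 4.

Final answer: 4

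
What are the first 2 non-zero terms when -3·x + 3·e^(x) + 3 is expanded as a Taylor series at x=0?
3·x^2/2 + 6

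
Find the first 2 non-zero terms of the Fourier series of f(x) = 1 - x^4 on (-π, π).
(-48 + 8·π^2)·cos(x) - π^4/5 + 1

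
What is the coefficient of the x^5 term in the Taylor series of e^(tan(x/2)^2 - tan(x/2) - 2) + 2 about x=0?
Expand to order 5: e^(tan(x/2)^2 - tan(x/2) - 2) + 2 = -79·x^5·e^(-2)/1280 + 49·x^4·e^(-2)/384 - 3·x^3·e^(-2)/16 + 3·x^2·e^(-2)/8 - x·e^(-2)/2 + e^(-2) + 2 + O(x^6).
The coefficient of x^5 is -79·e^(-2)/1280.

Final answer: -79·e^(-2)/1280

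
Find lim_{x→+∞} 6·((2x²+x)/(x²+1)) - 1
Evaluate the dominant behaviour as x → +∞; each term tends to a finite value or vanishes.
Limit = 11.

Final answer: 11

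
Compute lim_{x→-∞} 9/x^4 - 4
Evaluate the dominant behaviour as x → -∞; each term tends to a finite value or vanishes.
Limit = -4.

Final answer: -4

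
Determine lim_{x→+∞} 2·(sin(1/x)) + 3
Evaluate the dominant behaviour as x → +∞; each term tends to a finite value or vanishes.
Limit = 3.

Final answer: 3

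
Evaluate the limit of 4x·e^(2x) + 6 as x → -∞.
The product is a 0·∞ indeterminate form at x → -∞.
Rewrite the product as 4x / e^(-2x) (an ∞/∞ form) and apply L'Hôpital, or use the standard hierarchy e^(2|x|) ≫ |x| as x → -∞.
The indeterminate product → 0, so the limit = 6.

Final answer: 6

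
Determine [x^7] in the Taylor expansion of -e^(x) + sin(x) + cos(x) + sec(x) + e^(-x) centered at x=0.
Expand to order 7: -e^(x) + sin(x) + cos(x) + sec(x) + e^(-x) = -x^7/1680 + x^6/12 - x^5/120 + x^4/4 - x^3/2 - x + 2 + O(x^8).
The coefficient of x^7 is -1/1680.

Final answer: -1/1680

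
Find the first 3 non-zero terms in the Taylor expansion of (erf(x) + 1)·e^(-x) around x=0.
x^2·(1/2 - 2/√(π)) + x·(-1 + 2/√(π)) + 1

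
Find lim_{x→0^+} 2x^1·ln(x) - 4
The product is a 0·∞ indeterminate form at x → 0⁺.
Rewrite the product as 2·ln(x) / x^(-1) and apply L'Hôpital, or use the standard hierarchy x^(-1) ≫ |ln x| as x → 0⁺.
The indeterminate product → 0, so the limit = -4.

Final answer: -4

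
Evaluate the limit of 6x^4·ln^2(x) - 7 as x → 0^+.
The product is a 0·∞ indeterminate form at x → 0⁺.
Rewrite the product as 6·ln^2(x) / x^(-4) and apply L'Hôpital, or use the standard hierarchy x^(-4) ≫ |ln x|^2 as x → 0⁺.
The indeterminate product → 0, so the limit = -7.

Final answer: -7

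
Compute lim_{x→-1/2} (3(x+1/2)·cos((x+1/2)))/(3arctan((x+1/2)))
Both numerator and denominator → 0 as x → -1/2; this is a 0/0 indeterminate form.
Expand each to leading order near x = -1/2: numerator ~ 3·(x + 1/2), denominator ~ 3·(x + 1/2).
The limit of the ratio is 1.

Final answer: 1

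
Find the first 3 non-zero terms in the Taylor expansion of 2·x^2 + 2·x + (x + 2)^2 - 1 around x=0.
3·x^2 + 6·x + 3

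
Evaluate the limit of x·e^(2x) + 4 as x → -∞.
The product is a 0·∞ indeterminate form at x → -∞.
Rewrite the product as x / e^(-2x) (an ∞/∞ form) and apply L'Hôpital, or use the standard hierarchy e^(2|x|) ≫ |x| as x → -∞.
The indeterminate product → 0, so the limit = 4.

Final answer: 4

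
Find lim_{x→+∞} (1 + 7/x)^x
As x → +∞: this is the defining limit (1 + 7/x)^x → e^7.
Limit = e^(7).

Final answer: e^(7)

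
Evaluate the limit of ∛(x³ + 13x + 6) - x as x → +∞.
This is an ∞ − ∞ indeterminate form.
Multiply by (A² + AB + B²)/(A² + AB + B²) where A = ∛(x³+13x + 6), B = x to use A³ − B³ = (A−B)(A²+AB+B²); the x³ terms cancel, leaving (13x + 6)/(A²+AB+B²) with denominator ~ 3x², so the limit is 0.
Limit = 0.

Final answer: 0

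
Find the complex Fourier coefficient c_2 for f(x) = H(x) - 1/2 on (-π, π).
Compute the real Fourier coefficients first: a_2 = 0, b_2 = 0.
Then c_2 = (a_2 − i·b_2)/2 = 0.

Final answer: 0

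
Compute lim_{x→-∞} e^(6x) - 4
Evaluate the dominant behaviour as x → -∞; each term tends to a finite value or vanishes.
Limit = -4.

Final answer: -4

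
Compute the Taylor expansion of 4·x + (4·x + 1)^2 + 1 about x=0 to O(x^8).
16·x^2 + 12·x + 2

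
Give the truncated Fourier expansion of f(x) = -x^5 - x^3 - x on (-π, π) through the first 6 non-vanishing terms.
(-230 - 2·π^4 + 38·π^2)·sin(x) + (-4·π^2 + 7 + π^4)·sin(2·x) + (-2·π^4/3 - 98/81 + 22·π^2/27)·sin(3·x) + (-π^2/8 + 35/64 + π^4/2)·sin(4·x) + (-2·π^4/5 - 2·π^2/25 - 238/625)·sin(5·x) + (25/81 + 4·π^2/27 + π^4/3)·sin(6·x)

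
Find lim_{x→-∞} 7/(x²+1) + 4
Evaluate the dominant behaviour as x → -∞; each term tends to a finite value or vanishes.
Limit = 4.

Final answer: 4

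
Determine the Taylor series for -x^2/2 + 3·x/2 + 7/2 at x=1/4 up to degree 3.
123/32 + 5·(x - 1/4)/4 - (x - 1/4)^2/2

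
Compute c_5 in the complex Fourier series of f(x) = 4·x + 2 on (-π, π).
Compute the real Fourier coefficients first: a_5 = 0, b_5 = 8/5.
Then c_5 = (a_5 − i·b_5)/2 = -4·i/5.

Final answer: -4·i/5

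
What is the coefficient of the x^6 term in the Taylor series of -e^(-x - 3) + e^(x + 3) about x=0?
Expand to order 6: -e^(-x - 3) + e^(x + 3) = x^6·(-e^(-3)/720 + e^(3)/720) + x^5·(e^(-3)/120 + e^(3)/120) + x^4·(-e^(-3)/24 + e^(3)/24) + x^3·(e^(-3)/6 + e^(3)/6) + x^2·(-e^(-3)/2 + e^(3)/2) + x·(e^(-3) + e^(3)) - e^(-3) + e^(3) + O(x^7).
The coefficient of x^6 is -e^(-3)/720 + e^(3)/720.

Final answer: -e^(-3)/720 + e^(3)/720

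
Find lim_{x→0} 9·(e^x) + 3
Direct substitution at x = 0 gives 12.

Final answer: 12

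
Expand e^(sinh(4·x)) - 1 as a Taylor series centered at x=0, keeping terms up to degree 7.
131072·x^7/315 + 9472·x^6/45 + 512·x^5/5 + 160·x^4/3 + 64·x^3/3 + 8·x^2 + 4·x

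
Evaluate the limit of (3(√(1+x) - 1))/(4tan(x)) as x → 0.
Both numerator and denominator → 0 as x → 0; this is a 0/0 indeterminate form.
Expand each to leading order near x = 0: numerator ~ 3·x/2, denominator ~ 4·x.
The limit of the ratio is 3/8.

Final answer: 3/8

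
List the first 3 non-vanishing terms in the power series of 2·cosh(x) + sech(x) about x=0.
7·x^4/24 + x^2/2 + 3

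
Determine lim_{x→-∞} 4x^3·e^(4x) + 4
The product is a 0·∞ indeterminate form at x → -∞.
Rewrite the product as 4x^3 / e^(-4x) (an ∞/∞ form) and apply L'Hôpital, or use the standard hierarchy e^(4|x|) ≫ |x^3| as x → -∞.
The indeterminate product → 0, so the limit = 4.

Final answer: 4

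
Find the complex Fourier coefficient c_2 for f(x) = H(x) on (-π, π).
Compute the real Fourier coefficients first: a_2 = 0, b_2 = 0.
Then c_2 = (a_2 − i·b_2)/2 = 0.

Final answer: 0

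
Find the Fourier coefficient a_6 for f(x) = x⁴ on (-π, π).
a_6 = (1/π) ∫_{-π}^{π} f(x)·cos(6x) dx.
Evaluate the integral (use parity and integration by parts as needed): a_6 = -1/27 + 2·π^2/9.

Final answer: -1/27 + 2·π^2/9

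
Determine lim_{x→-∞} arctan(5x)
Evaluate the dominant behaviour as x → -∞; each term tends to a finite value or vanishes.
Limit = -π/2.

Final answer: -π/2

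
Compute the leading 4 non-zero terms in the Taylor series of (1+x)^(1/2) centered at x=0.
x^3/16 - x^2/8 + x/2 + 1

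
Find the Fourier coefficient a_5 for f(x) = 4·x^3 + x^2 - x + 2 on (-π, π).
a_5 = (1/π) ∫_{-π}^{π} f(x)·cos(5x) dx.
Evaluate the integral (use parity and integration by parts as needed): a_5 = -4/25.

Final answer: -4/25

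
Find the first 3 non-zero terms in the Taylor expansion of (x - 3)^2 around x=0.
x^2 - 6·x + 9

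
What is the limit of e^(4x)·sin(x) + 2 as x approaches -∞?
Evaluate the dominant behaviour as x → -∞; each term tends to a finite value or vanishes.
Limit = 2.

Final answer: 2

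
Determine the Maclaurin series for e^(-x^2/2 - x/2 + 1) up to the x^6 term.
-299·e·x^6/46080 - 67·e·x^5/1280 + 25·e·x^4/384 + 11·e·x^3/48 - 3·e·x^2/8 - e·x/2 + e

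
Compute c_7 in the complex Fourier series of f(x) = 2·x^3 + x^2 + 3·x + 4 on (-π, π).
Compute the real Fourier coefficients first: a_7 = -4/49, b_7 = 270/343 + 4·π^2/7.
Then c_7 = (a_7 − i·b_7)/2 = -2/49 - 2·i·π^2/7 - 135·i/343.

Final answer: -2/49 - 2·i·π^2/7 - 135·i/343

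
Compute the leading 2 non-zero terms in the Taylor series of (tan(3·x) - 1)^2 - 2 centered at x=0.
-6·x - 1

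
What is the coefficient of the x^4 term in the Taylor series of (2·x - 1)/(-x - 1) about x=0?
Expand to order 4: (2·x - 1)/(-x - 1) = 3·x^4 - 3·x^3 + 3·x^2 - 3·x + 1 + O(x^5).
The coefficient of x^4 is 3.

Final answer: 3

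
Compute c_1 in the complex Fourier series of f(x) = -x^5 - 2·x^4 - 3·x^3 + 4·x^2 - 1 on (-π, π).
Compute the real Fourier coefficients first: a_1 = -112 + 16·π^2, b_1 = -204 - 2·π^4 + 34·π^2.
Then c_1 = (a_1 − i·b_1)/2 = -56 + 8·π^2 - 17·i·π^2 + i·π^4 + 102·i.

Final answer: -56 + 8·π^2 - 17·i·π^2 + i·π^4 + 102·i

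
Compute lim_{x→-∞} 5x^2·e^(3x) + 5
The product is a 0·∞ indeterminate form at x → -∞.
Rewrite the product as 5x^2 / e^(-3x) (an ∞/∞ form) and apply L'Hôpital, or use the standard hierarchy e^(3|x|) ≫ |x^2| as x → -∞.
The indeterminate product → 0, so the limit = 5.

Final answer: 5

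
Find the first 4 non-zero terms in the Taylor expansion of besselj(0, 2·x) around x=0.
-x^6/36 + x^4/4 - x^2 + 1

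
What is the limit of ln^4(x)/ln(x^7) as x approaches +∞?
This is an ∞/∞ indeterminate form as x → +∞.
Write ln(x^7) = 7·ln(x), reducing the quotient to ln^3(x)/7 → ∞.
Limit = ∞.

Final answer: ∞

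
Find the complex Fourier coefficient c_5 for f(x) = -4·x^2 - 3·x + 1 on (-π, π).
Compute the real Fourier coefficients first: a_5 = 16/25, b_5 = -6/5.
Then c_5 = (a_5 − i·b_5)/2 = 8/25 + 3·i/5.

Final answer: 8/25 + 3·i/5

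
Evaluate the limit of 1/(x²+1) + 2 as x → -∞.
Evaluate the dominant behaviour as x → -∞; each term tends to a finite value or vanishes.
Limit = 2.

Final answer: 2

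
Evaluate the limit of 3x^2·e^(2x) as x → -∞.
This is a 0·∞ indeterminate form at x → -∞.
Rewrite the product as 3x^2 / e^(-2x) (an ∞/∞ form) and apply L'Hôpital, or use the standard hierarchy e^(2|x|) ≫ |x^2| as x → -∞.
The indeterminate product → 0, so the limit = 0.

Final answer: 0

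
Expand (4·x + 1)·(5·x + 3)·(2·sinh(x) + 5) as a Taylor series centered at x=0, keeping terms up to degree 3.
41·x^3 + 134·x^2 + 91·x + 15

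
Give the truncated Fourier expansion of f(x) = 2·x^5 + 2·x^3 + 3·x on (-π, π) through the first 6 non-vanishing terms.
(-76·π^2 + 4·π^4 + 462)·sin(x) + (-2·π^4 - 15 + 8·π^2)·sin(2·x) + (-44·π^2/27 + 250/81 + 4·π^4/3)·sin(3·x) + (-π^4 - 51/32 + π^2/4)·sin(4·x) + (726/625 + 4·π^2/25 + 4·π^4/5)·sin(5·x) + (-2·π^4/3 - 8·π^2/27 - 77/81)·sin(6·x)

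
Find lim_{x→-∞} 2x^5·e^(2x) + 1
The product is a 0·∞ indeterminate form at x → -∞.
Rewrite the product as 2x^5 / e^(-2x) (an ∞/∞ form) and apply L'Hôpital, or use the standard hierarchy e^(2|x|) ≫ |x^5| as x → -∞.
The indeterminate product → 0, so the limit = 1.

Final answer: 1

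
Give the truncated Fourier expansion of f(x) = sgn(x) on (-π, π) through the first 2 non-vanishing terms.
4·sin(x)/π + 4·sin(3·x)/(3·π)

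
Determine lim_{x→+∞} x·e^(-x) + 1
Evaluate the dominant behaviour as x → +∞; each term tends to a finite value or vanishes.
Limit = 1.

Final answer: 1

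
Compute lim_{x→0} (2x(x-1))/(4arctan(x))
Both numerator and denominator → 0 as x → 0; this is a 0/0 indeterminate form.
Expand each to leading order near x = 0: numerator ~ -2·x, denominator ~ 4·x.
The limit of the ratio is -1/2.

Final answer: -1/2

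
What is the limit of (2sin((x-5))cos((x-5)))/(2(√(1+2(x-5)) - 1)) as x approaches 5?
Both numerator and denominator → 0 as x → 5; this is a 0/0 indeterminate form.
Expand each to leading order near x = 5: numerator ~ 2·(x - 5), denominator ~ 2·(x - 5).
The limit of the ratio is 1.

Final answer: 1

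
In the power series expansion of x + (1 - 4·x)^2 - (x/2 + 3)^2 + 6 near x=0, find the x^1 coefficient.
Expand to order 1: x + (1 - 4·x)^2 - (x/2 + 3)^2 + 6 = -10·x - 2 + O(x^2).
The coefficient of x^1 is -10.

Final answer: -10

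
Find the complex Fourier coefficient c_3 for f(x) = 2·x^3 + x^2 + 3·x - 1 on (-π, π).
Compute the real Fourier coefficients first: a_3 = -4/9, b_3 = 10/9 + 4·π^2/3.
Then c_3 = (a_3 − i·b_3)/2 = -2/9 - 2·i·π^2/3 - 5·i/9.

Final answer: -2/9 - 2·i·π^2/3 - 5·i/9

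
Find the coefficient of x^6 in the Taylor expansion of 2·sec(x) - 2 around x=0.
Expand to order 6: 2·sec(x) - 2 = 61·x^6/360 + 5·x^4/12 + x^2 + O(x^7).
The coefficient of x^6 is 61/360.

Final answer: 61/360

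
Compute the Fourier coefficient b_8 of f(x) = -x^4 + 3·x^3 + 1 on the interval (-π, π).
b_8 = (1/π) ∫_{-π}^{π} f(x)·sin(8x) dx.
Evaluate the integral (use parity and integration by parts as needed): b_8 = 9/128 - 3·π^2/4.

Final answer: 9/128 - 3·π^2/4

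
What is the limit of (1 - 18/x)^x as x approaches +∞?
As x → +∞: this is the defining limit (1 - 18/x)^x → e^(-18).
Limit = e^(-18).

Final answer: e^(-18)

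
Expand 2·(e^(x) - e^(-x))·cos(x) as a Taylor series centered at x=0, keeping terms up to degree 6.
-2·x^5/15 - 4·x^3/3 + 4·x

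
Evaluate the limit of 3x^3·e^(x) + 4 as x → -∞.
The product is a 0·∞ indeterminate form at x → -∞.
Rewrite the product as 3x^3 / e^(-x) (an ∞/∞ form) and apply L'Hôpital, or use the standard hierarchy e^(|x|) ≫ |x^3| as x → -∞.
The indeterminate product → 0, so the limit = 4.

Final answer: 4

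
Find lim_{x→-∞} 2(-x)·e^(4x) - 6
The product is a 0·∞ indeterminate form at x → -∞.
Rewrite the product as 2(-x) / e^(-4x) (an ∞/∞ form) and apply L'Hôpital, or use the standard hierarchy e^(4|x|) ≫ |(-x)| as x → -∞.
The indeterminate product → 0, so the limit = -6.

Final answer: -6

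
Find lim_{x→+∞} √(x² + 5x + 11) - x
This is an ∞ − ∞ indeterminate form.
Multiply and divide by the conjugate √(x²+5x + 11) + x; the x² terms cancel, leaving (5x + 11)/(√(x²+5x + 11)+x) → 5/2.
Limit = 5/2.

Final answer: 5/2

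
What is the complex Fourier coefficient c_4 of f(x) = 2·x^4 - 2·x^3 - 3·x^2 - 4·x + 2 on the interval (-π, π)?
Compute the real Fourier coefficients first: a_4 = -9/8 + π^2, b_4 = 13/8 + π^2.
Then c_4 = (a_4 − i·b_4)/2 = -9/16 + π^2/2 - i·π^2/2 - 13·i/16.

Final answer: -9/16 + π^2/2 - i·π^2/2 - 13·i/16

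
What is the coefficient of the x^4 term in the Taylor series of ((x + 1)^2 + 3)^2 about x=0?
Expand to order 4: ((x + 1)^2 + 3)^2 = x^4 + 4·x^3 + 12·x^2 + 16·x + 16 + O(x^5).
The coefficient of x^4 is 1.

Final answer: 1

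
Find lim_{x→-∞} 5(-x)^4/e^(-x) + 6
The quotient is an ∞/∞ indeterminate form as x → -∞.
Compare growth rates of the dominant terms (exponentials ≫ polynomials ≫ logarithms), or apply L'Hôpital's rule; the quotient → 0.
Adding the constant: 0 + 6 = 6. Limit = 6.

Final answer: 6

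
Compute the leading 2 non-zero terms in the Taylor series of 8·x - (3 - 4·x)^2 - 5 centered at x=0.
32·x - 14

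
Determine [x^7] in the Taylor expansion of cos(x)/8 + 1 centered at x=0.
Expand to order 7: cos(x)/8 + 1 = -x^6/5760 + x^4/192 - x^2/16 + 9/8 + O(x^8).
The coefficient of x^7 is 0.

Final answer: 0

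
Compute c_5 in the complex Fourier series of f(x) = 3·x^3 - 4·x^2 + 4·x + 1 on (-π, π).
Compute the real Fourier coefficients first: a_5 = 16/25, b_5 = 164/125 + 6·π^2/5.
Then c_5 = (a_5 − i·b_5)/2 = 8/25 - 3·i·π^2/5 - 82·i/125.

Final answer: 8/25 - 3·i·π^2/5 - 82·i/125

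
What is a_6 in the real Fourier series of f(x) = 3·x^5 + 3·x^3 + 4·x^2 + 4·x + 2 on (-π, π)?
a_6 = (1/π) ∫_{-π}^{π} f(x)·cos(6x) dx.
Evaluate the integral (use parity and integration by parts as needed): a_6 = 4/9.

Final answer: 4/9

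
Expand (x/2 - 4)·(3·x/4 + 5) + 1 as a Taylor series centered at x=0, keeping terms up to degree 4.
3·x^2/8 - x/2 - 19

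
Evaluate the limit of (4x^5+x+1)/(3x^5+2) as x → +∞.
This is an ∞/∞ indeterminate form as x → +∞.
Divide numerator and denominator by x^5 and let the lower-order terms vanish; the leading terms give 4/3.
Limit = 4/3.

Final answer: 4/3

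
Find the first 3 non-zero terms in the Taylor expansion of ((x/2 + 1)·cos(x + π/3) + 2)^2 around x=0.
x^2·(-5·√(3)/4 - 5/4 + 25·(1/10 - √(3)/5)^2/4) + x·(5/4 - 5·√(3)/2) + 25/4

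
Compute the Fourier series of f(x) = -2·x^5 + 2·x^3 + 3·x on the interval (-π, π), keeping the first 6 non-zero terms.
(-498 - 4·π^4 + 84·π^2)·sin(x) + (-12·π^2 + 15 + 2·π^4)·sin(2·x) + (-4·π^4/3 - 70/81 + 116·π^2/27)·sin(3·x) + (-9·π^2/4 - 21/32 + π^4)·sin(4·x) + (-4·π^4/5 + 534/625 + 36·π^2/25)·sin(5·x) + (-28·π^2/27 - 67/81 + 2·π^4/3)·sin(6·x)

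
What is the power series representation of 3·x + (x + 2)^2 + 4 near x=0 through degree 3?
x^2 + 7·x + 8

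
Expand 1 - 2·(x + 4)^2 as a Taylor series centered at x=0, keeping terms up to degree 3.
-2·x^2 - 16·x - 31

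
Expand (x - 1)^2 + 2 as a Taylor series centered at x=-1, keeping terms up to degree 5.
6 - 4·(x + 1) + (x + 1)^2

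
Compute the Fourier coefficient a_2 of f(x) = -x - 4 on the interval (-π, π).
a_2 = (1/π) ∫_{-π}^{π} f(x)·cos(2x) dx.
Evaluate the integral (use parity and integration by parts as needed): a_2 = 0.

Final answer: 0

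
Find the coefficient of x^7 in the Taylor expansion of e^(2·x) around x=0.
Expand to order 7: e^(2·x) = 8·x^7/315 + 4·x^6/45 + 4·x^5/15 + 2·x^4/3 + 4·x^3/3 + 2·x^2 + 2·x + 1 + O(x^8).
The coefficient of x^7 is 8/315.

Final answer: 8/315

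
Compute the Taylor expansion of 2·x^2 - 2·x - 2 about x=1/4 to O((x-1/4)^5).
-19/8 - (x - 1/4) + 2·(x - 1/4)^2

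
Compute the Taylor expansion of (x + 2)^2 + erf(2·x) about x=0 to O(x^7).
32·x^5/(5·√(π)) - 16·x^3/(3·√(π)) + x^2 + x·(4/√(π) + 4) + 4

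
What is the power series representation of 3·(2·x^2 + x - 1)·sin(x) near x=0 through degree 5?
-41·x^5/40 - x^4/2 + 13·x^3/2 + 3·x^2 - 3·x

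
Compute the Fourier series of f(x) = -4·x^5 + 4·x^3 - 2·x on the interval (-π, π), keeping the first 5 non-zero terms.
(-1012 - 8·π^4 + 168·π^2)·sin(x) + (-24·π^2 + 38 + 4·π^4)·sin(2·x) + (-8·π^4/3 - 572/81 + 232·π^2/27)·sin(3·x) + (-9·π^2/2 + 43/16 + 2·π^4)·sin(4·x) + (-8·π^4/5 - 932/625 + 72·π^2/25)·sin(5·x)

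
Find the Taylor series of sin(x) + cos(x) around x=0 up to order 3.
-x^3/6 - x^2/2 + x + 1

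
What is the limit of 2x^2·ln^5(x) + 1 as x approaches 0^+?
The product is a 0·∞ indeterminate form at x → 0⁺.
Rewrite the product as 2·ln^5(x) / x^(-2) and apply L'Hôpital, or use the standard hierarchy x^(-2) ≫ |ln x|^5 as x → 0⁺.
The indeterminate product → 0, so the limit = 1.

Final answer: 1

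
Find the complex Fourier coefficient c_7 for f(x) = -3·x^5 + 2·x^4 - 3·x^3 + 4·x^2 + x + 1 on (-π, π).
Compute the real Fourier coefficients first: a_7 = -16·π^2/49 - 688/2401, b_7 = -6·π^4/7 - 174·π^2/343 + 5846/16807.
Then c_7 = (a_7 − i·b_7)/2 = -8·π^2/49 - 344/2401 - 2923·i/16807 + 87·i·π^2/343 + 3·i·π^4/7.

Final answer: -8·π^2/49 - 344/2401 - 2923·i/16807 + 87·i·π^2/343 + 3·i·π^4/7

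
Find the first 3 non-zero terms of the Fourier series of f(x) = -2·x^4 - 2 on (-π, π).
(-96 + 16·π^2)·cos(x) + (6 - 4·π^2)·cos(2·x) - 2·π^4/5 - 2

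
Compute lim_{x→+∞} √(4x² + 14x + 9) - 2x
As x → +∞: multiply by the conjugate to get (14x+9)/(√(4x²+14x+9)+2x); the denominator ~ 4x, so the limit is 14/4 = 7/2.
Limit = 7/2.

Final answer: 7/2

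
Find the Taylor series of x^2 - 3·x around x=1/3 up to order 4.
-8/9 - 7·(x - 1/3)/3 + (x - 1/3)^2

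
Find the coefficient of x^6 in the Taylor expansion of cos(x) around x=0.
Expand to order 6: cos(x) = -x^6/720 + x^4/24 - x^2/2 + 1 + O(x^7).
The coefficient of x^6 is -1/720.

Final answer: -1/720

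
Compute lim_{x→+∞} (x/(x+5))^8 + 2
As x → +∞: x/(x+5) = 1/(1 + 5/x) → 1, and the 8th power of a limit-1 base also → 1; with the additive constant, 1 + 2 = 3.
Limit = 3.

Final answer: 3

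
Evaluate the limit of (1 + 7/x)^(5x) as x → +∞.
As x → +∞: write (1 + 7/x)^(5x) = ((1 + 7/x)^x)^5 → (e^7)^5 = e^35.
Limit = e^(35).

Final answer: e^(35)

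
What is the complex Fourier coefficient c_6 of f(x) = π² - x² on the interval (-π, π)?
Compute the real Fourier coefficients first: a_6 = -1/9, b_6 = 0.
Then c_6 = (a_6 − i·b_6)/2 = -1/18.

Final answer: -1/18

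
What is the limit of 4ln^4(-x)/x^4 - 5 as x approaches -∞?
The quotient is an ∞/∞ indeterminate form as x → -∞.
Compare growth rates of the dominant terms (exponentials ≫ polynomials ≫ logarithms), or apply L'Hôpital's rule; the quotient → 0.
Adding the constant: 0 - 5 = -5. Limit = -5.

Final answer: -5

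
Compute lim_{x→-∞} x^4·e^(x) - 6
The product is a 0·∞ indeterminate form at x → -∞.
Rewrite the product as x^4 / e^(-x) (an ∞/∞ form) and apply L'Hôpital, or use the standard hierarchy e^(|x|) ≫ |x^4| as x → -∞.
The indeterminate product → 0, so the limit = -6.

Final answer: -6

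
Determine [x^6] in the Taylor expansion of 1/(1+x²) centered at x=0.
Expand to order 6: 1/(1+x²) = -x^6 + x^4 - x^2 + 1 + O(x^7).
The coefficient of x^6 is -1.

Final answer: -1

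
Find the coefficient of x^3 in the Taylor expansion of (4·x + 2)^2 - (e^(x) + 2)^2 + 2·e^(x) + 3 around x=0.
Expand to order 3: (4·x + 2)^2 - (e^(x) + 2)^2 + 2·e^(x) + 3 = -5·x^3/3 + 13·x^2 + 12·x + O(x^4).
The coefficient of x^3 is -5/3.

Final answer: -5/3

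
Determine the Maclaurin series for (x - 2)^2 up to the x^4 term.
x^2 - 4·x + 4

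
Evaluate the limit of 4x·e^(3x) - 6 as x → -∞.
The product is a 0·∞ indeterminate form at x → -∞.
Rewrite the product as 4x / e^(-3x) (an ∞/∞ form) and apply L'Hôpital, or use the standard hierarchy e^(3|x|) ≫ |x| as x → -∞.
The indeterminate product → 0, so the limit = -6.

Final answer: -6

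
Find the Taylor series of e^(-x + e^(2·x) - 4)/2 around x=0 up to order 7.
16367·x^7·e^(-3)/3360 + 5917·x^6·e^(-3)/1440 + 793·x^5·e^(-3)/240 + 121·x^4·e^(-3)/48 + 7·x^3·e^(-3)/4 + 5·x^2·e^(-3)/4 + x·e^(-3)/2 + e^(-3)/2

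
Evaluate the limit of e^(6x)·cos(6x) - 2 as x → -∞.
Evaluate the dominant behaviour as x → -∞; each term tends to a finite value or vanishes.
Limit = -2.

Final answer: -2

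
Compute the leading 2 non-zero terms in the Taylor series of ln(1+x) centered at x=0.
-x^2/2 + x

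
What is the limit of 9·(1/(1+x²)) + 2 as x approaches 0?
Direct substitution at x = 0 gives 11.

Final answer: 11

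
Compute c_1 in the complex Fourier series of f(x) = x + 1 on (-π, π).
Compute the real Fourier coefficients first: a_1 = 0, b_1 = 2.
Then c_1 = (a_1 − i·b_1)/2 = -i.

Final answer: -i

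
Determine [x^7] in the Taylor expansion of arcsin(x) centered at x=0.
Expand to order 7: arcsin(x) = 5·x^7/112 + 3·x^5/40 + x^3/6 + x + O(x^8).
The coefficient of x^7 is 5/112.

Final answer: 5/112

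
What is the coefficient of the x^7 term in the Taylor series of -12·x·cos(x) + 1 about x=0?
Expand to order 7: -12·x·cos(x) + 1 = x^7/60 - x^5/2 + 6·x^3 - 12·x + 1 + O(x^8).
The coefficient of x^7 is 1/60.

Final answer: 1/60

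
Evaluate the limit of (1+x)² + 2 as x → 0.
Direct substitution at x = 0 gives 3.

Final answer: 3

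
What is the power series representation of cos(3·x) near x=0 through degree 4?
27·x^4/8 - 9·x^2/2 + 1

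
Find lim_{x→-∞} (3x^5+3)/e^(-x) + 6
The quotient is an ∞/∞ indeterminate form as x → -∞.
Compare growth rates of the dominant terms (exponentials ≫ polynomials ≫ logarithms), or apply L'Hôpital's rule; the quotient → 0.
Adding the constant: 0 + 6 = 6. Limit = 6.

Final answer: 6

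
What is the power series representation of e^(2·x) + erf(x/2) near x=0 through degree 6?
4·x^6/45 + x^5·(1/(160·√(π)) + 4/15) + 2·x^4/3 + x^3·(4/3 - 1/(12·√(π))) + 2·x^2 + x·(1/√(π) + 2) + 1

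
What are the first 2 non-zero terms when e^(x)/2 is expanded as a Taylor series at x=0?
x/2 + 1/2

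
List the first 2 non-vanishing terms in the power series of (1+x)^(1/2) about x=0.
x/2 + 1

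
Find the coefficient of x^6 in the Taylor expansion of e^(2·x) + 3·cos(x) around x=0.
Expand to order 6: e^(2·x) + 3·cos(x) = 61·x^6/720 + 4·x^5/15 + 19·x^4/24 + 4·x^3/3 + x^2/2 + 2·x + 4 + O(x^7).
The coefficient of x^6 is 61/720.

Final answer: 61/720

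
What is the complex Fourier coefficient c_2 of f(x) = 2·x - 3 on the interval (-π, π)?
Compute the real Fourier coefficients first: a_2 = 0, b_2 = -2.
Then c_2 = (a_2 − i·b_2)/2 = i.

Final answer: i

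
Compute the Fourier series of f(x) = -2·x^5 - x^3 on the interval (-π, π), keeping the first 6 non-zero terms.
(-468 - 4·π^4 + 78·π^2)·sin(x) + (-9·π^2 + 27/2 + 2·π^4)·sin(2·x) + (-4·π^4/3 - 124/81 + 62·π^2/27)·sin(3·x) + (-3·π^2/4 + 9/32 + π^4)·sin(4·x) + (-4·π^4/5 - 36/625 + 6·π^2/25)·sin(5·x) + (-π^2/27 + 1/162 + 2·π^4/3)·sin(6·x)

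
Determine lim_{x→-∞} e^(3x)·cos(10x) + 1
Evaluate the dominant behaviour as x → -∞; each term tends to a finite value or vanishes.
Limit = 1.

Final answer: 1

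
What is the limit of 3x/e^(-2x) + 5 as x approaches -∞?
The quotient is an ∞/∞ indeterminate form as x → -∞.
Compare growth rates of the dominant terms (exponentials ≫ polynomials ≫ logarithms), or apply L'Hôpital's rule; the quotient → 0.
Adding the constant: 0 + 5 = 5. Limit = 5.

Final answer: 5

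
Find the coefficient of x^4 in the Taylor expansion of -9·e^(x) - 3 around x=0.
Expand to order 4: -9·e^(x) - 3 = -3·x^4/8 - 3·x^3/2 - 9·x^2/2 - 9·x - 12 + O(x^5).
The coefficient of x^4 is -3/8.

Final answer: -3/8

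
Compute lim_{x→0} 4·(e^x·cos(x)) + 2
Direct substitution at x = 0 gives 6.

Final answer: 6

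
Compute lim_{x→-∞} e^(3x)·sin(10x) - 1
Evaluate the dominant behaviour as x → -∞; each term tends to a finite value or vanishes.
Limit = -1.

Final answer: -1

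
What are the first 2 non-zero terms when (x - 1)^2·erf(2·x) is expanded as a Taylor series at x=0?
-8·x^2/√(π) + 4·x/√(π)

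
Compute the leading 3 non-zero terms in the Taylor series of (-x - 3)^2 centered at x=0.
x^2 + 6·x + 9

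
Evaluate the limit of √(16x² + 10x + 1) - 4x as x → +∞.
As x → +∞: multiply by the conjugate to get (10x+1)/(√(16x²+10x+1)+4x); the denominator ~ 8x, so the limit is 10/8 = 5/4.
Limit = 5/4.

Final answer: 5/4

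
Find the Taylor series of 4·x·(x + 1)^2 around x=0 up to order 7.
4·x^3 + 8·x^2 + 4·x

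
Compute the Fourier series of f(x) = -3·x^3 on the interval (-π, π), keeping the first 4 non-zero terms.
(36 - 6·π^2)·sin(x) + (-9/2 + 3·π^2)·sin(2·x) + (4/3 - 2·π^2)·sin(3·x) + (-9/16 + 3·π^2/2)·sin(4·x)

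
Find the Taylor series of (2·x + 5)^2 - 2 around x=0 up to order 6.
4·x^2 + 20·x + 23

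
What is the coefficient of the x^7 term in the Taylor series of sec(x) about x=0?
Expand to order 7: sec(x) = 61·x^6/720 + 5·x^4/24 + x^2/2 + 1 + O(x^8).
The coefficient of x^7 is 0.

Final answer: 0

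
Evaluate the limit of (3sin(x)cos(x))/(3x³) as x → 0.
Both numerator and denominator → 0 as x → 0; this is a 0/0 indeterminate form.
Expand each to leading order near x = 0: numerator ~ 3·x, denominator ~ 3·x^3.
The limit of the ratio is ∞.

Final answer: ∞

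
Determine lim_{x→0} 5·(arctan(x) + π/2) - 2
Direct substitution at x = 0 gives -2 + 5·π/2.

Final answer: -2 + 5·π/2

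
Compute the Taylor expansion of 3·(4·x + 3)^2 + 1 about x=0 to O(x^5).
48·x^2 + 72·x + 28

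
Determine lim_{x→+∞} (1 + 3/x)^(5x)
As x → +∞: write (1 + 3/x)^(5x) = ((1 + 3/x)^x)^5 → (e^3)^5 = e^15.
Limit = e^(15).

Final answer: e^(15)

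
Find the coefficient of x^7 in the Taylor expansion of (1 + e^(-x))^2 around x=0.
Expand to order 7: (1 + e^(-x))^2 = -13·x^7/504 + 11·x^6/120 - 17·x^5/60 + 3·x^4/4 - 5·x^3/3 + 3·x^2 - 4·x + 4 + O(x^8).
The coefficient of x^7 is -13/504.

Final answer: -13/504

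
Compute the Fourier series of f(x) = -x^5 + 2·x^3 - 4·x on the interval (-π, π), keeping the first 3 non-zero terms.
(-272 - 2·π^4 + 44·π^2)·sin(x) + (-7·π^2 + 29/2 + π^4)·sin(2·x) + (-2·π^4/3 - 368/81 + 76·π^2/27)·sin(3·x)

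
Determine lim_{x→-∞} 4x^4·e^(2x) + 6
The product is a 0·∞ indeterminate form at x → -∞.
Rewrite the product as 4x^4 / e^(-2x) (an ∞/∞ form) and apply L'Hôpital, or use the standard hierarchy e^(2|x|) ≫ |x^4| as x → -∞.
The indeterminate product → 0, so the limit = 6.

Final answer: 6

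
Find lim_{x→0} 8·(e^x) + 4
Direct substitution at x = 0 gives 12.

Final answer: 12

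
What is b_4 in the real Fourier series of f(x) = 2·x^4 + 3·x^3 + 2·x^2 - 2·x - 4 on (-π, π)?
b_4 = (1/π) ∫_{-π}^{π} f(x)·sin(4x) dx.
Evaluate the integral (use parity and integration by parts as needed): b_4 = 25/16 - 3·π^2/2.

Final answer: 25/16 - 3·π^2/2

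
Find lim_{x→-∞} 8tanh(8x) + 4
Evaluate the dominant behaviour as x → -∞; each term tends to a finite value or vanishes.
Limit = -4.

Final answer: -4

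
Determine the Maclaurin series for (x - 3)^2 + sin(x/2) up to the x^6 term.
x^5/3840 - x^3/48 + x^2 - 11·x/2 + 9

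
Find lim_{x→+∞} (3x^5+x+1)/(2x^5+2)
This is an ∞/∞ indeterminate form as x → +∞.
Divide numerator and denominator by x^5 and let the lower-order terms vanish; the leading terms give 3/2.
Limit = 3/2.

Final answer: 3/2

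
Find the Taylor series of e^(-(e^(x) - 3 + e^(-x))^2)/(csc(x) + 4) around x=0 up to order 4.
-212·x^4·e^(-1)/3 + 107·x^3·e^(-1)/6 - 4·x^2·e^(-1) + x·e^(-1)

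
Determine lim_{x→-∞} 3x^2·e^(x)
This is a 0·∞ indeterminate form at x → -∞.
Rewrite the product as 3x^2 / e^(-x) (an ∞/∞ form) and apply L'Hôpital, or use the standard hierarchy e^(|x|) ≫ |x^2| as x → -∞.
The indeterminate product → 0, so the limit = 0.

Final answer: 0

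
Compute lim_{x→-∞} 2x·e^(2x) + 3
The product is a 0·∞ indeterminate form at x → -∞.
Rewrite the product as 2x / e^(-2x) (an ∞/∞ form) and apply L'Hôpital, or use the standard hierarchy e^(2|x|) ≫ |x| as x → -∞.
The indeterminate product → 0, so the limit = 3.

Final answer: 3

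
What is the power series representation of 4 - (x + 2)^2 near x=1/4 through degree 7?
-17/16 - 9·(x - 1/4)/2 - (x - 1/4)^2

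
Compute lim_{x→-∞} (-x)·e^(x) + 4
The product is a 0·∞ indeterminate form at x → -∞.
Rewrite the product as (-x) / e^(-x) (an ∞/∞ form) and apply L'Hôpital, or use the standard hierarchy e^(|x|) ≫ |(-x)| as x → -∞.
The indeterminate product → 0, so the limit = 4.

Final answer: 4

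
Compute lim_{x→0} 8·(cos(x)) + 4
Direct substitution at x = 0 gives 12.

Final answer: 12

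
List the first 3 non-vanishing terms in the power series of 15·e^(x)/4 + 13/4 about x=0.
15·x^2/8 + 15·x/4 + 7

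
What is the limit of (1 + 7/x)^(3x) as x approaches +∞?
As x → +∞: write (1 + 7/x)^(3x) = ((1 + 7/x)^x)^3 → (e^7)^3 = e^21.
Limit = e^(21).

Final answer: e^(21)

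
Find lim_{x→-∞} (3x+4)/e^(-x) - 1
The quotient is an ∞/∞ indeterminate form as x → -∞.
Compare growth rates of the dominant terms (exponentials ≫ polynomials ≫ logarithms), or apply L'Hôpital's rule; the quotient → 0.
Adding the constant: 0 - 1 = -1. Limit = -1.

Final answer: -1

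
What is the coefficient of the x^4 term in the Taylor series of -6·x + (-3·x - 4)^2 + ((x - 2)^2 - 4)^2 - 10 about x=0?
Expand to order 4: -6·x + (-3·x - 4)^2 + ((x - 2)^2 - 4)^2 - 10 = x^4 - 8·x^3 + 25·x^2 + 18·x + 6 + O(x^5).
The coefficient of x^4 is 1.

Final answer: 1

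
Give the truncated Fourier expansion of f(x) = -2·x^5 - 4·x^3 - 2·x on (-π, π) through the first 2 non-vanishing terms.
(-436 - 4·π^4 + 72·π^2)·sin(x) + (-6·π^2 + 11 + 2·π^4)·sin(2·x)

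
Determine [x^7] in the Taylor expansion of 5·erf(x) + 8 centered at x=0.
Expand to order 7: 5·erf(x) + 8 = -5·x^7/(21·√(π)) + x^5/√(π) - 10·x^3/(3·√(π)) + 10·x/√(π) + 8 + O(x^8).
The coefficient of x^7 is -5/(21·√(π)).

Final answer: -5/(21·√(π))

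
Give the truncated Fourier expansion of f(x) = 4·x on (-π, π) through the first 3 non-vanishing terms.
8·sin(x) - 4·sin(2·x) + 8·sin(3·x)/3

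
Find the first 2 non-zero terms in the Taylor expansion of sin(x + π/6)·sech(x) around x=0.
√(3)·x/2 + 1/2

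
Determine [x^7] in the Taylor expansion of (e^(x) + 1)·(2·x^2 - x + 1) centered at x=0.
Expand to order 7: (e^(x) + 1)·(2·x^2 - x + 1) = 13·x^7/840 + 11·x^6/144 + 3·x^5/10 + 7·x^4/8 + 5·x^3/3 + 7·x^2/2 - x + 2 + O(x^8).
The coefficient of x^7 is 13/840.

Final answer: 13/840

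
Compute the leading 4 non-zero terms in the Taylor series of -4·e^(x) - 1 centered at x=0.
-2·x^3/3 - 2·x^2 - 4·x - 5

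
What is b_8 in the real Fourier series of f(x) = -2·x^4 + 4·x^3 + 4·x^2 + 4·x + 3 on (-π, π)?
b_8 = (1/π) ∫_{-π}^{π} f(x)·sin(8x) dx.
Evaluate the integral (use parity and integration by parts as needed): b_8 = -π^2 - 29/32.

Final answer: -π^2 - 29/32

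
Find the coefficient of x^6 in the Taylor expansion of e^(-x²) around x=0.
Expand to order 6: e^(-x²) = -x^6/6 + x^4/2 - x^2 + 1 + O(x^7).
The coefficient of x^6 is -1/6.

Final answer: -1/6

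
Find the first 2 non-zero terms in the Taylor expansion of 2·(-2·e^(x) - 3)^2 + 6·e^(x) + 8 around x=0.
46·x + 64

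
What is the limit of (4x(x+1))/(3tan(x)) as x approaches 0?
Both numerator and denominator → 0 as x → 0; this is a 0/0 indeterminate form.
Expand each to leading order near x = 0: numerator ~ 4·x, denominator ~ 3·x.
The limit of the ratio is 4/3.

Final answer: 4/3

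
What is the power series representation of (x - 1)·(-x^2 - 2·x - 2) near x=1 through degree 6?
-5·(x - 1) - 4·(x - 1)^2 - (x - 1)^3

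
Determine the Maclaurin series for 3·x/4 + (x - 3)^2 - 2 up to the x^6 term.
x^2 - 21·x/4 + 7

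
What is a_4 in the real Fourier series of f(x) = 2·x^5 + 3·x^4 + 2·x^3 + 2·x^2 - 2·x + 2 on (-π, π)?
a_4 = (1/π) ∫_{-π}^{π} f(x)·cos(4x) dx.
Evaluate the integral (use parity and integration by parts as needed): a_4 = -1/16 + 3·π^2/2.

Final answer: -1/16 + 3·π^2/2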